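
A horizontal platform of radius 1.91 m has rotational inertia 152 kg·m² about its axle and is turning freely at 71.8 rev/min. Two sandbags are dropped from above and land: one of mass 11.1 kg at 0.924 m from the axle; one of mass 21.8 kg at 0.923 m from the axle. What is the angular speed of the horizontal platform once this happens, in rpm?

ω_f ≈ 60.6 rpm

No external torque acts about the axle; L_before = L_after.
Added inertia Σmr² = (11.1)(0.924)² + (21.8)(0.923)² = 28.05 kg·m²; I_f = 152.0 + 28.05 = 180.0 kg·m².
ω_f = I_p ω_i / I_f = (152.0)(71.8) / 180.0 = 60.61 rpm.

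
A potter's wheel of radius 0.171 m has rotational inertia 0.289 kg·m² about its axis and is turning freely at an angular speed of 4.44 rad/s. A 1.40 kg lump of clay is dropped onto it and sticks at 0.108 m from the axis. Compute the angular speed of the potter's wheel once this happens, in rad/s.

ω_f ≈ 4.20 rad/s

No external torque acts about the axis; L_before = L_after.
Added inertia Σmr² = (1.40)(0.108)² = 0.01633 kg·m²; I_f = 0.2890 + 0.01633 = 0.3053 kg·m².
ω_f = I_p ω_i / I_f = (0.2890)(4.44) / 0.3053 = 4.203 rad/s.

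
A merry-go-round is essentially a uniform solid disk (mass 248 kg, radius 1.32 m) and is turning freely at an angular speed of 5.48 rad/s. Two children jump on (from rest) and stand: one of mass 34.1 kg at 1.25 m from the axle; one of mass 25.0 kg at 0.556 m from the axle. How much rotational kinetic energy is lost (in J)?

The added mass arrives with no angular momentum about the axle, and any external torque about the axle is negligible, so the system's angular momentum is conserved.
I_p = ½(248)(1.32)² = 216.1 kg·m².
Added inertia Σmr² = (34.1)(1.25)² + (25.0)(0.556)² = 61.01 kg·m²; I_f = 216.1 + 61.01 = 277.1 kg·m².
ω_f = I_p ω_i / I_f = (216.1)(5.48) / 277.1 = 4.273 rad/s.
KE_i = ½(216.1)(5.480 rad/s)² = 3244 J; KE_f = ½(277.1)(4.273)² = 2530 J.

energy lost ≈ 714 J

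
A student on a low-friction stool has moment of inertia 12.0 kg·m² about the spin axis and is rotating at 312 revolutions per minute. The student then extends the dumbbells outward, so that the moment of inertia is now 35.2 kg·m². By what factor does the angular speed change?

ω₂/ω₁ ≈ 0.341

Angular momentum about the spin axis is conserved since the torque about it is zero.
ω₂/ω₁ = I₁/I₂ = 12.00 / 35.20 = 0.3409.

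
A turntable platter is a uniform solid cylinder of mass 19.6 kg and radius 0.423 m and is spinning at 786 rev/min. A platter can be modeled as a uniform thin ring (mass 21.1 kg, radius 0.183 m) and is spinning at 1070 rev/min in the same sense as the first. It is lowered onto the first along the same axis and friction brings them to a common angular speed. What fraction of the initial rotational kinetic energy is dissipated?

fraction ≈ 0.0215

No external torque acts about the common axis, so total angular momentum is conserved.
Moments of inertia: I_A = ½(19.6)(0.423)² = 1.754 kg·m²; I_B = (21.1)(0.183)² = 0.7066 kg·m².
Taking A's sense as positive: L = (1.754)(786) + (0.7066)(1070) = 2134 kg·m²·rpm.
Combined I = 1.754 + 0.7066 = 2.460 kg·m².
ω_f = L / I = 2134 / 2.460 = 867.6 rpm.
KE_i = ½ΣIω² = 10380 J; KE_f = ½(2.460)(90.85)² = 10150 J.
Fraction dissipated = (KE_i − KE_f)/KE_i = 0.02147.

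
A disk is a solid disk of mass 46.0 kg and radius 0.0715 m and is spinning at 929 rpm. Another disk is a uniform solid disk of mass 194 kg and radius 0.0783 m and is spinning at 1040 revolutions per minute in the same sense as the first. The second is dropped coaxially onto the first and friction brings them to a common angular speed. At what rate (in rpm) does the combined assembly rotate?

|ω_f| ≈ 1020 rpm

No external torque acts about the common axis, so total angular momentum is conserved.
Moments of inertia: I_A = ½(46.0)(0.0715)² = 0.1176 kg·m²; I_B = ½(194)(0.0783)² = 0.5947 kg·m².
Taking A's sense as positive: L = (0.1176)(929) + (0.5947)(1040) = 727.7 kg·m²·rpm.
Combined I = 0.1176 + 0.5947 = 0.7123 kg·m².
ω_f = L / I = 727.7 / 0.7123 = 1022 rpm.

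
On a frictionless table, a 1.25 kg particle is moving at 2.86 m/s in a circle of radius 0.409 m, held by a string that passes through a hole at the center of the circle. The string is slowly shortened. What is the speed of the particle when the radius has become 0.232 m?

Central (radial) force ⇒ zero torque about the center ⇒ m v r is constant.
v₂ = v₁ r₁ / r₂ = (2.86)(0.409) / (0.232) = 5.042 m/s.

v₂ ≈ 5.04 m/s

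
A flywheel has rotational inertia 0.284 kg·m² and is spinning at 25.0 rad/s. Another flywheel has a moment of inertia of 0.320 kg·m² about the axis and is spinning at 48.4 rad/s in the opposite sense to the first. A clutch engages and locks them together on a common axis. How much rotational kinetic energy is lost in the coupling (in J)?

ΔKE lost ≈ 405 J

The coupling torques are internal; angular momentum about the shared axis is conserved.
Taking A's sense as positive: L = (0.2840)(25.0) − (0.3200)(48.4) = -8.388 kg·m²·rad/s.
Combined I = 0.2840 + 0.3200 = 0.6040 kg·m².
ω_f = L / I = -8.388 / 0.6040 = -13.89 rad/s.
KE_i = ½ΣIω² = 463.6 J; KE_f = ½(0.6040)(13.89)² = 58.24 J.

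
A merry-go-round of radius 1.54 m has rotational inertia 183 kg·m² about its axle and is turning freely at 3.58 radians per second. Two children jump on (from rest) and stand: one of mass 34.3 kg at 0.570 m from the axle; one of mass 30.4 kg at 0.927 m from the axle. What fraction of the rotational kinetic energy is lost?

No external torque acts about the axle; L_before = L_after.
Added inertia Σmr² = (34.3)(0.570)² + (30.4)(0.927)² = 37.27 kg·m²; I_f = 183.0 + 37.27 = 220.3 kg·m².
ω_f = I_p ω_i / I_f = (183.0)(3.58) / 220.3 = 2.974 rad/s.
KE_i = ½(183.0)(3.580 rad/s)² = 1173 J; KE_f = ½(220.3)(2.974)² = 974.3 J.
Fraction lost = 0.1692.

fraction ≈ 0.169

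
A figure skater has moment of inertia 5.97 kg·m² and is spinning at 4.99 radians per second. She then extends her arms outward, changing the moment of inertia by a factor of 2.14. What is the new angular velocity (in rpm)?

No external torque acts about the spin axis, so angular momentum is conserved.
I₂ = 2.14 × 5.97 = 12.78 kg·m².
ω₂ = I₁ω₁ / I₂ = (5.970)(4.99 rad/s) / (12.78) = 2.332 rad/s = 22.27 rpm.

ω₂ ≈ 22.3 rpm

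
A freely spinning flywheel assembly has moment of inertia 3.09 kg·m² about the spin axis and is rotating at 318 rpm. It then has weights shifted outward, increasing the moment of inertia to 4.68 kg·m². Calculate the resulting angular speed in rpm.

Angular momentum about the spin axis is conserved since the torque about it is zero.
ω₂ = I₁ω₁ / I₂ = (3.090)(318 rpm) / (4.680) = 210.0 rpm.

ω₂ ≈ 210 rpm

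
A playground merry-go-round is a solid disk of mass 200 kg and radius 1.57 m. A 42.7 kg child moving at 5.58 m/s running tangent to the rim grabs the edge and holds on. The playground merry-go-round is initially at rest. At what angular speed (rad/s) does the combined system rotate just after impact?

About the axle the impulsive forces during the collision are internal, so angular momentum about that axis is conserved.
I_p = ½(200)(1.57)² = 246.5 kg·m². Taking the sense of the child's angular momentum as positive, L_{child} = m v R = (42.7)(5.58)(1.57) = 374.1 kg·m²/s.
L_i = 0 + 374.1 = 374.1 kg·m²/s.
After sticking, I_f = I_p + m R² = 246.5 + (42.7)(1.57)² = 351.7 kg·m².
ω_f = L_i / I_f = 374.1 / 351.7 = 1.064 rad/s.

|ω_f| ≈ 1.06 rad/s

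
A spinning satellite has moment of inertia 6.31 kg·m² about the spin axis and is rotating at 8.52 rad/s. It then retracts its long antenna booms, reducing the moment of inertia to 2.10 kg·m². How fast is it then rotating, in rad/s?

Angular momentum about the spin axis is conserved since the torque about it is zero.
ω₂ = I₁ω₁ / I₂ = (6.310)(8.52 rad/s) / (2.100) = 25.60 rad/s.

ω₂ ≈ 25.6 rad/s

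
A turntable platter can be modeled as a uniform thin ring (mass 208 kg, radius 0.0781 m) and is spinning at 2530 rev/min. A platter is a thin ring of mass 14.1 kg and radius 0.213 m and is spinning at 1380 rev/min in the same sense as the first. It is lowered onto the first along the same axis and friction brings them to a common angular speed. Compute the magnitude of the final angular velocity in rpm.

The coupling torques are internal; angular momentum about the shared axis is conserved.
Moments of inertia: I_A = (208)(0.0781)² = 1.269 kg·m²; I_B = (14.1)(0.213)² = 0.6397 kg·m².
Taking A's sense as positive: L = (1.269)(2530) + (0.6397)(1380) = 4093 kg·m²·rpm.
Combined I = 1.269 + 0.6397 = 1.908 kg·m².
ω_f = L / I = 4093 / 1.908 = 2145 rpm.

|ω_f| ≈ 2140 rpm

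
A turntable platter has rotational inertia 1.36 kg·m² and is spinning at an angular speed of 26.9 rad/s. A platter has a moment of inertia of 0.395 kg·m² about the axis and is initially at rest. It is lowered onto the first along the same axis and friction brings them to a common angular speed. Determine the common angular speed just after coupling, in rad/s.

|ω_f| ≈ 20.8 rad/s

No external torque acts about the common axis, so total angular momentum is conserved.
Taking A's sense as positive: L = (1.360)(26.9) = 36.58 kg·m²·rad/s.
Combined I = 1.360 + 0.3950 = 1.755 kg·m².
ω_f = L / I = 36.58 / 1.755 = 20.85 rad/s.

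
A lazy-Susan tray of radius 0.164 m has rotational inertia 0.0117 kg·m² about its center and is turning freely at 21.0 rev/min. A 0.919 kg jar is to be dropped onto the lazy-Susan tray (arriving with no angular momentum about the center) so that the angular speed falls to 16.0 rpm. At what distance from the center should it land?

No external torque acts about the center; L_before = L_after.
I_p ω_i = (I_p + m r²) ω_f ⇒ m r² = I_p(ω_i/ω_f − 1) = 0.01170(21.0/16.0 − 1) = 0.003656 kg·m².
r = √(0.003656/0.919) = 0.06308 m.

r ≈ 0.0631 m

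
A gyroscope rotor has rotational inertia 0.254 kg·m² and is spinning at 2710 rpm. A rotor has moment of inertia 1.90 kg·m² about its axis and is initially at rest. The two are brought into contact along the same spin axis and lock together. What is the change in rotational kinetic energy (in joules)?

ΔKE ≈ -9020 J

No external torque acts about the common axis, so total angular momentum is conserved.
Taking A's sense as positive: L = (0.2540)(2710) = 688.3 kg·m²·rpm.
Combined I = 0.2540 + 1.900 = 2.154 kg·m².
ω_f = L / I = 688.3 / 2.154 = 319.6 rpm.
KE_i = ½ΣIω² = 10230 J; KE_f = ½(2.154)(33.46)² = 1206 J.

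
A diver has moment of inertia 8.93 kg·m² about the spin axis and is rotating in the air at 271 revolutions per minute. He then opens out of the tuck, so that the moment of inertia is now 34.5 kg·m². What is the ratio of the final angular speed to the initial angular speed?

ω₂/ω₁ ≈ 0.259

No external torque acts about the spin axis, so angular momentum is conserved.
ω₂/ω₁ = I₁/I₂ = 8.930 / 34.50 = 0.2588.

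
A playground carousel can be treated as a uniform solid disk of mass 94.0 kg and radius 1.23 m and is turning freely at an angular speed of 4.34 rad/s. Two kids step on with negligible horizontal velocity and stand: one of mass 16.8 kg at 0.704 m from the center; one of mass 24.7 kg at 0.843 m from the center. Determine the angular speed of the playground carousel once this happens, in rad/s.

No external torque acts about the center; L_before = L_after.
I_p = ½(94.0)(1.23)² = 71.11 kg·m².
Added inertia Σmr² = (16.8)(0.704)² + (24.7)(0.843)² = 25.88 kg·m²; I_f = 71.11 + 25.88 = 96.99 kg·m².
ω_f = I_p ω_i / I_f = (71.11)(4.34) / 96.99 = 3.182 rad/s.

ω_f ≈ 3.18 rad/s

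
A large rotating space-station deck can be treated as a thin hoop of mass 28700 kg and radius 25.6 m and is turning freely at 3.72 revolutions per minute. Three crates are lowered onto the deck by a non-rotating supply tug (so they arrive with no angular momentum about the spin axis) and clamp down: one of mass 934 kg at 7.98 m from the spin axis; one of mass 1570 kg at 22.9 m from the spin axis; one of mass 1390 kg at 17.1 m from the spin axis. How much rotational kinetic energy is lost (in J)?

energy lost ≈ 91500 J

No external torque acts about the spin axis; L_before = L_after.
I_p = (28700)(25.6)² = 1.881e+07 kg·m².
Added inertia Σmr² = (934)(7.98)² + (1570)(22.9)² + (1390)(17.1)² = 1.289e+06 kg·m²; I_f = 1.881e+07 + 1.289e+06 = 2.010e+07 kg·m².
ω_f = I_p ω_i / I_f = (1.881e+07)(3.72) / 2.010e+07 = 3.481 rpm.
KE_i = ½(1.881e+07)(0.3896 rad/s)² = 1.427e+06 J; KE_f = ½(2.010e+07)(0.3646)² = 1.336e+06 J.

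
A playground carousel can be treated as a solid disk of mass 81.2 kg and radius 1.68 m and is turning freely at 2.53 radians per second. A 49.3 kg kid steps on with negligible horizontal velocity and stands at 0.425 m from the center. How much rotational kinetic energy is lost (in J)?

energy lost ≈ 26.4 J

No external torque acts about the center; L_before = L_after.
I_p = ½(81.2)(1.68)² = 114.6 kg·m².
Added inertia Σmr² = (49.3)(0.425)² = 8.905 kg·m²; I_f = 114.6 + 8.905 = 123.5 kg·m².
ω_f = I_p ω_i / I_f = (114.6)(2.53) / 123.5 = 2.348 rad/s.
KE_i = ½(114.6)(2.530 rad/s)² = 366.7 J; KE_f = ½(123.5)(2.348)² = 340.3 J.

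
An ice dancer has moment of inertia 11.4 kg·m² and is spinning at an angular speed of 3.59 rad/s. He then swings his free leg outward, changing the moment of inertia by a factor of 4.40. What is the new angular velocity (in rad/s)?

ω₂ ≈ 0.816 rad/s

With no external torque about the axis, L is conserved: I₁ω₁ = I₂ω₂.
I₂ = 4.40 × 11.4 = 50.16 kg·m².
ω₂ = I₁ω₁ / I₂ = (11.40)(3.59 rad/s) / (50.16) = 0.8159 rad/s.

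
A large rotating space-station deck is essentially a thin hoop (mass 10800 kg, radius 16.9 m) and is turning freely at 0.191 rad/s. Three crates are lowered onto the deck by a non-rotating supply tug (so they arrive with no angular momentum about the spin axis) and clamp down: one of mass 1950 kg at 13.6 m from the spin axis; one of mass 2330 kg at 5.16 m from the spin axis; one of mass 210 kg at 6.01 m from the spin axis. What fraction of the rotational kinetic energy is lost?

fraction ≈ 0.122

No external torque acts about the spin axis; L_before = L_after.
I_p = (10800)(16.9)² = 3.085e+06 kg·m².
Added inertia Σmr² = (1950)(13.6)² + (2330)(5.16)² + (210)(6.01)² = 4.303e+05 kg·m²; I_f = 3.085e+06 + 4.303e+05 = 3.515e+06 kg·m².
ω_f = I_p ω_i / I_f = (3.085e+06)(0.191) / 3.515e+06 = 0.1676 rad/s.
KE_i = ½(3.085e+06)(0.1910 rad/s)² = 56260 J; KE_f = ½(3.515e+06)(0.1676)² = 49380 J.
Fraction lost = 0.1224.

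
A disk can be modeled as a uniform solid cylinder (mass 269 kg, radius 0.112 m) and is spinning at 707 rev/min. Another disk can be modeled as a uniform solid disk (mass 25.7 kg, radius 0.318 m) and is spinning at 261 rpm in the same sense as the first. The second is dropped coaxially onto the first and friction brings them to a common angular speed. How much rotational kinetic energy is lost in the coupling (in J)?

ΔKE lost ≈ 801 J

No external torque acts about the common axis, so total angular momentum is conserved.
Moments of inertia: I_A = ½(269)(0.112)² = 1.687 kg·m²; I_B = ½(25.7)(0.318)² = 1.299 kg·m².
Taking A's sense as positive: L = (1.687)(707) + (1.299)(261) = 1532 kg·m²·rpm.
Combined I = 1.687 + 1.299 = 2.987 kg·m².
ω_f = L / I = 1532 / 2.987 = 513.0 rpm.
KE_i = ½ΣIω² = 5109 J; KE_f = ½(2.987)(53.72)² = 4309 J.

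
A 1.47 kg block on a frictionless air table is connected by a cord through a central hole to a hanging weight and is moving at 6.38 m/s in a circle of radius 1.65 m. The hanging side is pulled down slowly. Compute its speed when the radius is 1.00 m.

The only horizontal force on the mass is along the cord (radial), so it exerts no torque about the hole and angular momentum m v r is conserved.
v₂ = v₁ r₁ / r₂ = (6.38)(1.65) / (1.00) = 10.53 m/s.

v₂ ≈ 10.5 m/s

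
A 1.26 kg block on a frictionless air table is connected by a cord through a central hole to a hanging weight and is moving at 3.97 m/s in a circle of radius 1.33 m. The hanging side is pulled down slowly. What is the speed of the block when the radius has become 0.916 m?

v₂ ≈ 5.76 m/s

The only horizontal force on the mass is along the cord (radial), so it exerts no torque about the hole and angular momentum m v r is conserved.
v₂ = v₁ r₁ / r₂ = (3.97)(1.33) / (0.916) = 5.764 m/s.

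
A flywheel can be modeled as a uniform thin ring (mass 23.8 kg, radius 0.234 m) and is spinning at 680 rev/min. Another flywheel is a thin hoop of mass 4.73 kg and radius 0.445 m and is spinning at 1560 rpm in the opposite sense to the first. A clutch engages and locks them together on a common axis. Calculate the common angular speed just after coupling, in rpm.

No external torque acts about the common axis, so total angular momentum is conserved.
Moments of inertia: I_A = (23.8)(0.234)² = 1.303 kg·m²; I_B = (4.73)(0.445)² = 0.9367 kg·m².
Taking A's sense as positive: L = (1.303)(680) − (0.9367)(1560) = -575.0 kg·m²·rpm.
Combined I = 1.303 + 0.9367 = 2.240 kg·m².
ω_f = L / I = -575.0 / 2.240 = -256.7 rpm.

|ω_f| ≈ 257 rpm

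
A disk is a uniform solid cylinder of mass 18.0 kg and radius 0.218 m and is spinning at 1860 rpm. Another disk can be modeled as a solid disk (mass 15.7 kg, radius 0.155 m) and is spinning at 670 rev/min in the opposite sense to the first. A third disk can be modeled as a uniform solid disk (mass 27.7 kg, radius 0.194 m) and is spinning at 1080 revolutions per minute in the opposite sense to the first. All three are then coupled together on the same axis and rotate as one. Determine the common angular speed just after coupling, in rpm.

No external torque acts about the common axis, so total angular momentum is conserved.
Moments of inertia: I_A = ½(18.0)(0.218)² = 0.4277 kg·m²; I_B = ½(15.7)(0.155)² = 0.1886 kg·m²; I_C = ½(27.7)(0.194)² = 0.5213 kg·m².
Taking A's sense as positive: L = (0.4277)(1860) − (0.1886)(670) − (0.5213)(1080) = 106.2 kg·m²·rpm.
Combined I = 0.4277 + 0.1886 + 0.5213 = 1.138 kg·m².
ω_f = L / I = 106.2 / 1.138 = 93.39 rpm.

|ω_f| ≈ 93.4 rpm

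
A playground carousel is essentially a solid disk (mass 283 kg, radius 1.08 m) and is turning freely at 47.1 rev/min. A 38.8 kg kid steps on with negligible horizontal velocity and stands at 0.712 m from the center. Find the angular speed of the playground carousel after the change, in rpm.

ω_f ≈ 42.1 rpm

No external torque acts about the center; L_before = L_after.
I_p = ½(283)(1.08)² = 165.0 kg·m².
Added inertia Σmr² = (38.8)(0.712)² = 19.67 kg·m²; I_f = 165.0 + 19.67 = 184.7 kg·m².
ω_f = I_p ω_i / I_f = (165.0)(47.1) / 184.7 = 42.08 rpm.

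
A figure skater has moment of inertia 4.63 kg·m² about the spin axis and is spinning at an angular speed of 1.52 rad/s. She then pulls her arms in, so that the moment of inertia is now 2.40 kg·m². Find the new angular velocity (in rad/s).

Angular momentum about the spin axis is conserved since the torque about it is zero.
ω₂ = I₁ω₁ / I₂ = (4.630)(1.52 rad/s) / (2.400) = 2.932 rad/s.

ω₂ ≈ 2.93 rad/s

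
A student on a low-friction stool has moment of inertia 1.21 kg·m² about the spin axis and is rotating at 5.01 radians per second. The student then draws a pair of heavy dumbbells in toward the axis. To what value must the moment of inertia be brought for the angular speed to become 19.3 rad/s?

No external torque acts about the spin axis, so angular momentum is conserved.
I₂ = I₁ω₁ / ω₂ = (1.21)(5.01) / (19.3) = 0.3141 kg·m².

I₂ ≈ 0.314 kg·m²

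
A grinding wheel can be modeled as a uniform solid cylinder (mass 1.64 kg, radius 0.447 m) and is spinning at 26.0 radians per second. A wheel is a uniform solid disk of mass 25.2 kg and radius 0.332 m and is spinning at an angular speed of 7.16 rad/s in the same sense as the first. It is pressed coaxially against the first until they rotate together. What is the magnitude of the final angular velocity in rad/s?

No external torque acts about the common axis, so total angular momentum is conserved.
Moments of inertia: I_A = ½(1.64)(0.447)² = 0.1638 kg·m²; I_B = ½(25.2)(0.332)² = 1.389 kg·m².
Taking A's sense as positive: L = (0.1638)(26.0) + (1.389)(7.16) = 14.20 kg·m²·rad/s.
Combined I = 0.1638 + 1.389 = 1.553 kg·m².
ω_f = L / I = 14.20 / 1.553 = 9.148 rad/s.

|ω_f| ≈ 9.15 rad/s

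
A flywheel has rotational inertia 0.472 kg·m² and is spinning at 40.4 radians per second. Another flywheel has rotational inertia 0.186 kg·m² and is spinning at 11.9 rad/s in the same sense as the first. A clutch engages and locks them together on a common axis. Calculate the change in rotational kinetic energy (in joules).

ΔKE ≈ -54.2 J

No external torque acts about the common axis, so total angular momentum is conserved.
Taking A's sense as positive: L = (0.4720)(40.4) + (0.1860)(11.9) = 21.28 kg·m²·rad/s.
Combined I = 0.4720 + 0.1860 = 0.6580 kg·m².
ω_f = L / I = 21.28 / 0.6580 = 32.34 rad/s.
KE_i = ½ΣIω² = 398.4 J; KE_f = ½(0.6580)(32.34)² = 344.2 J.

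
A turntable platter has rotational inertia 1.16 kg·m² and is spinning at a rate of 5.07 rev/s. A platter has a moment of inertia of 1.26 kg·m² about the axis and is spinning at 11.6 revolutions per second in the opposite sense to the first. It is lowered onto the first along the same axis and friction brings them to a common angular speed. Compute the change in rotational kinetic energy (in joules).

ΔKE ≈ -3310 J

The coupling torques are internal; angular momentum about the shared axis is conserved.
Taking A's sense as positive: L = (1.160)(5.07) − (1.260)(11.6) = -8.735 kg·m²·rev/s.
Combined I = 1.160 + 1.260 = 2.420 kg·m².
ω_f = L / I = -8.735 / 2.420 = -3.609 rev/s.
KE_i = ½ΣIω² = 3935 J; KE_f = ½(2.420)(22.68)² = 622.3 J.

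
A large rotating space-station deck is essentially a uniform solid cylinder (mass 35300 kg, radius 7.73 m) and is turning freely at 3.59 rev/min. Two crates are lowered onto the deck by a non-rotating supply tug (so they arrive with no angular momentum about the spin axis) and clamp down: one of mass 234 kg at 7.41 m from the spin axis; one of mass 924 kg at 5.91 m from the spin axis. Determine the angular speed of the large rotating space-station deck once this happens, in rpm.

ω_f ≈ 3.44 rpm

The added mass arrives with no angular momentum about the spin axis, and any external torque about the spin axis is negligible, so the system's angular momentum is conserved.
I_p = ½(35300)(7.73)² = 1.055e+06 kg·m².
Added inertia Σmr² = (234)(7.41)² + (924)(5.91)² = 45120 kg·m²; I_f = 1.055e+06 + 45120 = 1.100e+06 kg·m².
ω_f = I_p ω_i / I_f = (1.055e+06)(3.59) / 1.100e+06 = 3.443 rpm.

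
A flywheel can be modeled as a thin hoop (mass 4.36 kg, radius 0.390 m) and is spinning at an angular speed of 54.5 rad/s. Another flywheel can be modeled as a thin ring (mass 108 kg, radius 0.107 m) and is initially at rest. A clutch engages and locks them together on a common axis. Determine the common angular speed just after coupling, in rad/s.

|ω_f| ≈ 19.0 rad/s

No external torque acts about the common axis, so total angular momentum is conserved.
Moments of inertia: I_A = (4.36)(0.390)² = 0.6632 kg·m²; I_B = (108)(0.107)² = 1.236 kg·m².
Taking A's sense as positive: L = (0.6632)(54.5) = 36.14 kg·m²·rad/s.
Combined I = 0.6632 + 1.236 = 1.900 kg·m².
ω_f = L / I = 36.14 / 1.900 = 19.03 rad/s.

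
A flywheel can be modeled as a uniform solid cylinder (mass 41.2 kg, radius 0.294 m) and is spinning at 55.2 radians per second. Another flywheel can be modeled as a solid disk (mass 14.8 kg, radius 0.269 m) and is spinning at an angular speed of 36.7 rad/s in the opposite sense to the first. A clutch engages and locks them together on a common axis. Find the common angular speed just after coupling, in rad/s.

No external torque acts about the common axis, so total angular momentum is conserved.
Moments of inertia: I_A = ½(41.2)(0.294)² = 1.781 kg·m²; I_B = ½(14.8)(0.269)² = 0.5355 kg·m².
Taking A's sense as positive: L = (1.781)(55.2) − (0.5355)(36.7) = 78.64 kg·m²·rad/s.
Combined I = 1.781 + 0.5355 = 2.316 kg·m².
ω_f = L / I = 78.64 / 2.316 = 33.95 rad/s.

|ω_f| ≈ 34.0 rad/s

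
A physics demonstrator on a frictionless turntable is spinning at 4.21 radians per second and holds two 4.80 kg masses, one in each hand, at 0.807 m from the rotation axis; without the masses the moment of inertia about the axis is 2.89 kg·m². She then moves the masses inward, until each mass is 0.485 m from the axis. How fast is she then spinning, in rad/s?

With no external torque about the axis, L is conserved: I₁ω₁ = I₂ω₂.
I₁ = 2.89 + 2(4.80)(0.807)² = 9.142 kg·m²; I₂ = 2.89 + 2(4.80)(0.485)² = 5.148 kg·m².
ω₂ = I₁ω₁ / I₂ = (9.142)(4.21 rad/s) / (5.148) = 7.476 rad/s.

ω₂ ≈ 7.48 rad/s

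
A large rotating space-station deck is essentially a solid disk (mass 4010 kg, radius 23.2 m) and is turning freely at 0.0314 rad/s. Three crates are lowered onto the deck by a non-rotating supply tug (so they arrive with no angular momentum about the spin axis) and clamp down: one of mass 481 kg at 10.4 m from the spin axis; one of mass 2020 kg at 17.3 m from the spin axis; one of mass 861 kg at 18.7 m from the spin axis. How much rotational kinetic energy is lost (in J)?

No external torque acts about the spin axis; L_before = L_after.
I_p = ½(4010)(23.2)² = 1.079e+06 kg·m².
Added inertia Σmr² = (481)(10.4)² + (2020)(17.3)² + (861)(18.7)² = 9.577e+05 kg·m²; I_f = 1.079e+06 + 9.577e+05 = 2.037e+06 kg·m².
ω_f = I_p ω_i / I_f = (1.079e+06)(0.0314) / 2.037e+06 = 0.01664 rad/s.
KE_i = ½(1.079e+06)(0.03140 rad/s)² = 532.0 J; KE_f = ½(2.037e+06)(0.01664)² = 281.9 J.

energy lost ≈ 250 J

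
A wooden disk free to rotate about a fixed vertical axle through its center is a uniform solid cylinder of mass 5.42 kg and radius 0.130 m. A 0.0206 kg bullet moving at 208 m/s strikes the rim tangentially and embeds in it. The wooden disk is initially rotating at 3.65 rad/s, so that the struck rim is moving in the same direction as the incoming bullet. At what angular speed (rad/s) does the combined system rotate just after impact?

|ω_f| ≈ 15.7 rad/s

The axle reaction passes through the axle and exerts no torque about it; angular momentum about the axle is conserved through the impact.
I_p = ½(5.42)(0.130)² = 0.04580 kg·m². Taking the sense of the bullet's angular momentum as positive, L_{bullet} = m v R = (0.0206)(208)(0.130) = 0.5570 kg·m²/s.
L_i = +I_p ω_p + m v R = +(0.04580)(3.65) + 0.5570 = 0.7242 kg·m²/s.
After sticking, I_f = I_p + m R² = 0.04580 + (0.0206)(0.130)² = 0.04615 kg·m².
ω_f = L_i / I_f = 0.7242 / 0.04615 = 15.69 rad/s.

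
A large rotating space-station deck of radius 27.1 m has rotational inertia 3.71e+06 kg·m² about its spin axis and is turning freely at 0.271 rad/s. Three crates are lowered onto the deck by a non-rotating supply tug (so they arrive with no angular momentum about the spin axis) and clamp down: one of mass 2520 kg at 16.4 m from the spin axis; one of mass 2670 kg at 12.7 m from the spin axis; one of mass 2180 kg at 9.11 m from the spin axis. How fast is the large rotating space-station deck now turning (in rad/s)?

ω_f ≈ 0.201 rad/s

No external torque acts about the spin axis; L_before = L_after.
Added inertia Σmr² = (2520)(16.4)² + (2670)(12.7)² + (2180)(9.11)² = 1.289e+06 kg·m²; I_f = 3.710e+06 + 1.289e+06 = 4.999e+06 kg·m².
ω_f = I_p ω_i / I_f = (3.710e+06)(0.271) / 4.999e+06 = 0.2011 rad/s.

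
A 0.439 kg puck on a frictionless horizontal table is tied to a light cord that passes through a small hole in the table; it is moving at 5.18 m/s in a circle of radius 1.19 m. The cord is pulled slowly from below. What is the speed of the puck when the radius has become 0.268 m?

v₂ ≈ 23.0 m/s

Central (radial) force ⇒ zero torque about the center ⇒ m v r is constant.
v₂ = v₁ r₁ / r₂ = (5.18)(1.19) / (0.268) = 23.00 m/s.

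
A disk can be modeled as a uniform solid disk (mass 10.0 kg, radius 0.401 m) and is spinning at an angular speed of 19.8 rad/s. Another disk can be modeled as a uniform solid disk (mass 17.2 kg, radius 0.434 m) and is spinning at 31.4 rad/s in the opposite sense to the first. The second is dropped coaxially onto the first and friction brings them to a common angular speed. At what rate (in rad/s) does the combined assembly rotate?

|ω_f| ≈ 14.4 rad/s

No external torque acts about the common axis, so total angular momentum is conserved.
Moments of inertia: I_A = ½(10.0)(0.401)² = 0.8040 kg·m²; I_B = ½(17.2)(0.434)² = 1.620 kg·m².
Taking A's sense as positive: L = (0.8040)(19.8) − (1.620)(31.4) = -34.94 kg·m²·rad/s.
Combined I = 0.8040 + 1.620 = 2.424 kg·m².
ω_f = L / I = -34.94 / 2.424 = -14.42 rad/s.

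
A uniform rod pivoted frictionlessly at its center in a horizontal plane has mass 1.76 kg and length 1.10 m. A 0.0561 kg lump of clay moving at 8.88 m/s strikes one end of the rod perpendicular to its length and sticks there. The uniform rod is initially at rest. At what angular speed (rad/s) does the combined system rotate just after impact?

The axle reaction passes through the pivot and exerts no torque about it; angular momentum about the pivot is conserved through the impact.
I_p = (1/12)(1.76)(1.10)² = 0.1775 kg·m². Taking the sense of the lump of clay's angular momentum as positive, L_{lump} = m v R = (0.0561)(8.88)(1.10/2) = 0.2740 kg·m²/s.
L_i = 0 + 0.2740 = 0.2740 kg·m²/s.
After sticking, I_f = I_p + m R² = 0.1775 + (0.0561)(1.10/2)² = 0.1944 kg·m².
ω_f = L_i / I_f = 0.2740 / 0.1944 = 1.409 rad/s.

|ω_f| ≈ 1.41 rad/s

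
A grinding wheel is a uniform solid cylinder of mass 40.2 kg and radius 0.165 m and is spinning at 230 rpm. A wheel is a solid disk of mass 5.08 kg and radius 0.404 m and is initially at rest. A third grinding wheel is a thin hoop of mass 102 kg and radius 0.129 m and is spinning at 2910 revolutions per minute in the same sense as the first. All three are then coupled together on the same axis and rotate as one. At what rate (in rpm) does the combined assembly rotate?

No external torque acts about the common axis, so total angular momentum is conserved.
Moments of inertia: I_A = ½(40.2)(0.165)² = 0.5472 kg·m²; I_B = ½(5.08)(0.404)² = 0.4146 kg·m²; I_C = (102)(0.129)² = 1.697 kg·m².
Taking A's sense as positive: L = (0.5472)(230) + (1.697)(2910) = 5065 kg·m²·rpm.
Combined I = 0.5472 + 0.4146 + 1.697 = 2.659 kg·m².
ω_f = L / I = 5065 / 2.659 = 1905 rpm.

|ω_f| ≈ 1900 rpm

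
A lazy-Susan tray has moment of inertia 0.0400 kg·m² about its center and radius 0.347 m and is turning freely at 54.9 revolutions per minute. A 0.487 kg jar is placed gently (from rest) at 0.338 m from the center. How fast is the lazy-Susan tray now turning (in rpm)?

No external torque acts about the center; L_before = L_after.
Added inertia Σmr² = (0.487)(0.338)² = 0.05564 kg·m²; I_f = 0.04000 + 0.05564 = 0.09564 kg·m².
ω_f = I_p ω_i / I_f = (0.04000)(54.9) / 0.09564 = 22.96 rpm.

ω_f ≈ 23.0 rpm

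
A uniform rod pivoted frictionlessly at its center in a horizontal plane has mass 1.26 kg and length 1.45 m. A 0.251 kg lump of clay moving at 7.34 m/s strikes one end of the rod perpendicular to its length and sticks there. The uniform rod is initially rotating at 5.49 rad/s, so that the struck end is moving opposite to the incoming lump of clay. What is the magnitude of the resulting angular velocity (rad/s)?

The axle reaction passes through the pivot and exerts no torque about it; angular momentum about the pivot is conserved through the impact.
I_p = (1/12)(1.26)(1.45)² = 0.2208 kg·m². Taking the sense of the lump of clay's angular momentum as positive, L_{lump} = m v R = (0.251)(7.34)(1.45/2) = 1.336 kg·m²/s.
L_i = −I_p ω_p + m v R = −(0.2208)(5.49) + 1.336 = 0.1237 kg·m²/s.
After sticking, I_f = I_p + m R² = 0.2208 + (0.251)(1.45/2)² = 0.3527 kg·m².
ω_f = L_i / I_f = 0.1237 / 0.3527 = 0.3508 rad/s.

|ω_f| ≈ 0.351 rad/s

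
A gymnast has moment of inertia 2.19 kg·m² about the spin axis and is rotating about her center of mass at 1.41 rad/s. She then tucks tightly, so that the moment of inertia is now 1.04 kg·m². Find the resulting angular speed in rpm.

With no external torque about the axis, L is conserved: I₁ω₁ = I₂ω₂.
ω₂ = I₁ω₁ / I₂ = (2.190)(1.41 rad/s) / (1.040) = 2.969 rad/s = 28.35 rpm.

ω₂ ≈ 28.4 rpm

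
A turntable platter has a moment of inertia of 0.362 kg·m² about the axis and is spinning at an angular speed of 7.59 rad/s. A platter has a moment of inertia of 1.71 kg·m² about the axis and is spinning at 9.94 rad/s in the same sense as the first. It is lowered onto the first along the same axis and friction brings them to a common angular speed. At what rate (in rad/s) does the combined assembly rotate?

|ω_f| ≈ 9.53 rad/s

The coupling torques are internal; angular momentum about the shared axis is conserved.
Taking A's sense as positive: L = (0.3620)(7.59) + (1.710)(9.94) = 19.74 kg·m²·rad/s.
Combined I = 0.3620 + 1.710 = 2.072 kg·m².
ω_f = L / I = 19.74 / 2.072 = 9.529 rad/s.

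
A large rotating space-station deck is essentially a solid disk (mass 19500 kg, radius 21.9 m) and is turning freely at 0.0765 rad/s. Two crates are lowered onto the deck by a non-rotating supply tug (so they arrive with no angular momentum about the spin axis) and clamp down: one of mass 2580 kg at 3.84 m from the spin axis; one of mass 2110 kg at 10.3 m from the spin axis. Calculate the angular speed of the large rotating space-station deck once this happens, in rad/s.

No external torque acts about the spin axis; L_before = L_after.
I_p = ½(19500)(21.9)² = 4.676e+06 kg·m².
Added inertia Σmr² = (2580)(3.84)² + (2110)(10.3)² = 2.619e+05 kg·m²; I_f = 4.676e+06 + 2.619e+05 = 4.938e+06 kg·m².
ω_f = I_p ω_i / I_f = (4.676e+06)(0.0765) / 4.938e+06 = 0.07244 rad/s.

ω_f ≈ 0.0724 rad/s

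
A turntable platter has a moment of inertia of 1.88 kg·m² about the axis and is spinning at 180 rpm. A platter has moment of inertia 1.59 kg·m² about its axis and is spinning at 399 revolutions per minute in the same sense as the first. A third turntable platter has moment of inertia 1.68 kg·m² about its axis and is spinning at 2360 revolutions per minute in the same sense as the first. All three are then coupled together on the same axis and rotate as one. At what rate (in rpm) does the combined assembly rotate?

No external torque acts about the common axis, so total angular momentum is conserved.
Taking A's sense as positive: L = (1.880)(180) + (1.590)(399) + (1.680)(2360) = 4938 kg·m²·rpm.
Combined I = 1.880 + 1.590 + 1.680 = 5.150 kg·m².
ω_f = L / I = 4938 / 5.150 = 958.8 rpm.

|ω_f| ≈ 959 rpm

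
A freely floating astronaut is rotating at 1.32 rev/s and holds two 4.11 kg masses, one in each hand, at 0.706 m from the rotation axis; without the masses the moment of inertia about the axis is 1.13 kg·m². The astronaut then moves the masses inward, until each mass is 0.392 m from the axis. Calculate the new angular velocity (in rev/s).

ω₂ ≈ 2.88 rev/s

No external torque acts about the spin axis, so angular momentum is conserved.
I₁ = 1.13 + 2(4.11)(0.706)² = 5.227 kg·m²; I₂ = 1.13 + 2(4.11)(0.392)² = 2.393 kg·m².
ω₂ = I₁ω₁ / I₂ = (5.227)(1.32 rev/s) / (2.393) = 2.883 rev/s.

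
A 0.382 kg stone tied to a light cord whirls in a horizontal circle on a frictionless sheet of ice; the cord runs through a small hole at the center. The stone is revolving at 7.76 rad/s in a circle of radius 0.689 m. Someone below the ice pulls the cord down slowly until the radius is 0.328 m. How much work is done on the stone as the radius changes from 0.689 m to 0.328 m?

The constraining force is radial, so m r² ω about the center is conserved.
ω₂ = ω₁ (r₁/r₂)² = (7.76)(0.689/0.328)² = 34.24 rad/s.
W = ΔKE = ½m(v₂² − v₁²) = 18.63 J.

W ≈ 18.6 J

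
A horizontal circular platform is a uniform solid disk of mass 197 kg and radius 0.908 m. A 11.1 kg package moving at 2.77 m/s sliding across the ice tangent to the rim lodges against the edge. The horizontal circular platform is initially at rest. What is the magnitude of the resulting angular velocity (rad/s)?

About the central axle the impulsive forces during the collision are internal, so angular momentum about that axis is conserved.
I_p = ½(197)(0.908)² = 81.21 kg·m². Taking the sense of the package's angular momentum as positive, L_{package} = m v R = (11.1)(2.77)(0.908) = 27.92 kg·m²/s.
L_i = 0 + 27.92 = 27.92 kg·m²/s.
After sticking, I_f = I_p + m R² = 81.21 + (11.1)(0.908)² = 90.36 kg·m².
ω_f = L_i / I_f = 27.92 / 90.36 = 0.3090 rad/s.

|ω_f| ≈ 0.309 rad/s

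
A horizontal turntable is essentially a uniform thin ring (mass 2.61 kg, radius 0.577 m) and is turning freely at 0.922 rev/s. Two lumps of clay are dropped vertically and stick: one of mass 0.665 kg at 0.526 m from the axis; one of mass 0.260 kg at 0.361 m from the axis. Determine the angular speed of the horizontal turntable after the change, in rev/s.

The added mass arrives with no angular momentum about the axis, and any external torque about the axis is negligible, so the system's angular momentum is conserved.
I_p = (2.61)(0.577)² = 0.8689 kg·m².
Added inertia Σmr² = (0.665)(0.526)² + (0.260)(0.361)² = 0.2179 kg·m²; I_f = 0.8689 + 0.2179 = 1.087 kg·m².
ω_f = I_p ω_i / I_f = (0.8689)(0.922) / 1.087 = 0.7372 rev/s.

ω_f ≈ 0.737 rev/s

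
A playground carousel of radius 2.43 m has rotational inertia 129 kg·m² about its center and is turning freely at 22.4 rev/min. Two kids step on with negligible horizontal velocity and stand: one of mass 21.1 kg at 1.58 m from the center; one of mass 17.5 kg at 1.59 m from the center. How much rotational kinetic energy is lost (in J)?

energy lost ≈ 152 J

No external torque acts about the center; L_before = L_after.
Added inertia Σmr² = (21.1)(1.58)² + (17.5)(1.59)² = 96.92 kg·m²; I_f = 129.0 + 96.92 = 225.9 kg·m².
ω_f = I_p ω_i / I_f = (129.0)(22.4) / 225.9 = 12.79 rpm.
KE_i = ½(129.0)(2.346 rad/s)² = 354.9 J; KE_f = ½(225.9)(1.339)² = 202.7 J.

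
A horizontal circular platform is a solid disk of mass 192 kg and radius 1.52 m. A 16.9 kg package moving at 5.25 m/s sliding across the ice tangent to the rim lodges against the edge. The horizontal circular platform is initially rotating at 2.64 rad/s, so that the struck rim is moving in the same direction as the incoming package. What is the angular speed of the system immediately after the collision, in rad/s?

|ω_f| ≈ 2.76 rad/s

About the central axle the impulsive forces during the collision are internal, so angular momentum about that axis is conserved.
I_p = ½(192)(1.52)² = 221.8 kg·m². Taking the sense of the package's angular momentum as positive, L_{package} = m v R = (16.9)(5.25)(1.52) = 134.9 kg·m²/s.
L_i = +I_p ω_p + m v R = +(221.8)(2.64) + 134.9 = 720.4 kg·m²/s.
After sticking, I_f = I_p + m R² = 221.8 + (16.9)(1.52)² = 260.8 kg·m².
ω_f = L_i / I_f = 720.4 / 260.8 = 2.762 rad/s.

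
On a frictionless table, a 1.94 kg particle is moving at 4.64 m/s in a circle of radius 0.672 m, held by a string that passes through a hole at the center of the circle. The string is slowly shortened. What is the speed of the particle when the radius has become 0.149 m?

v₂ ≈ 20.9 m/s

The only horizontal force on the mass is along the cord (radial), so it exerts no torque about the hole and angular momentum m v r is conserved.
v₂ = v₁ r₁ / r₂ = (4.64)(0.672) / (0.149) = 20.93 m/s.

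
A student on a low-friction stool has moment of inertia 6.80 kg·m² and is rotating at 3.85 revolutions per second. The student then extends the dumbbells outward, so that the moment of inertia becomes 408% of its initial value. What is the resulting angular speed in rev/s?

Angular momentum about the spin axis is conserved since the torque about it is zero.
I₂ = 4.08 × 6.80 = 27.74 kg·m².
ω₂ = I₁ω₁ / I₂ = (6.800)(3.85 rev/s) / (27.74) = 0.9436 rev/s.

ω₂ ≈ 0.944 rev/s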